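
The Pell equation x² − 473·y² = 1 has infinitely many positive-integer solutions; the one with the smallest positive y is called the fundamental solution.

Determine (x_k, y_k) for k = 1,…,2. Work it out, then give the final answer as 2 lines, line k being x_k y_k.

d=473: √d = [21; 1,2,1,42] (ℓ=4, even), read p_3/q_3
step 0: (21, 1)  from 21·(1,0) + (0,1)
step 1: (22, 1)  from 1·(21,1) + (1,0)
step 2: (65, 3)  from 2·(22,1) + (21,1)
step 3: (87, 4)  from 1·(65,3) + (22,1)
(x₁, y₁) = (87, 4);  87² − 473·4² = 1 ✓
n=2: (87,4)∘(87,4) = (87·87+473·4·4, 87·4+4·87) = (15137,696)

87 4
15137 696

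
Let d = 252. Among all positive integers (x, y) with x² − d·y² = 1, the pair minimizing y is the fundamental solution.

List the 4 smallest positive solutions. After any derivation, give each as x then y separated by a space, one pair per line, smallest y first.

127 8
32257 2032
8193151 516120
2081028097 131092448

√252 = [15; 1,6,1,30, …], period ℓ=4 (even) → k=3
a_0=15:  p_0=15·1+0=15,  q_0=15·0+1=1
…
a_2=6:  p_2=6·16+15=111,  q_2=6·1+1=7
a_3=1:  p_3=1·111+16=127,  q_3=1·7+1=8
(x₁, y₁) = (127, 8);  127² − 252·8² = 1 ✓
(127+8√252)^2 = 32257 + 2032√252
(127+8√252)^3 = 8193151 + 516120√252
(127+8√252)^4 = 2081028097 + 131092448√252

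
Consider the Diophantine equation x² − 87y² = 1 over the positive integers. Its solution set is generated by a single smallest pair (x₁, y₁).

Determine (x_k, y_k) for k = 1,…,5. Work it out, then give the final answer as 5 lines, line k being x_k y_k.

[9; 3,18] for √87; ℓ=2 ⇒ convergent index 1
k=0  a_k=9  p_k/q_k = 9/1
k=1  a_k=3  p_k/q_k = 28/3
→ (28, 3).  Check: 28²=784, 87·3²=783, difference 1.
(x_2, y_2) = (28·28 + 87·3·3, 28·3 + 3·28) = (1567, 168)
(x_3, y_3) = (28·1567 + 87·3·168, 28·168 + 3·1567) = (87724, 9405)
(x_4, y_4) = (28·87724 + 87·3·9405, 28·9405 + 3·87724) = (4910977, 526512)
(x_5, y_5) = (28·4910977 + 87·3·526512, 28·526512 + 3·4910977) = (274926988, 29475267)

28 3
1567 168
87724 9405
4910977 526512
274926988 29475267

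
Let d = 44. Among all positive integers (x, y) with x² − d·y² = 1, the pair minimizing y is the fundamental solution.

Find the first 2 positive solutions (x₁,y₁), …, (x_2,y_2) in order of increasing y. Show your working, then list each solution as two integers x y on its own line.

199 30
79201 11940

√44 → a₀=6, period (1,1,1,2,1,1,1,12); ℓ=8 even so k=7
a_0=6:  p_0=6·1+0=6,  q_0=6·0+1=1
a_1=1:  p_1=1·6+1=7,  q_1=1·1+0=1
…
a_3=1:  p_3=1·13+7=20,  q_3=1·2+1=3
…
a_5=1:  p_5=1·53+20=73,  q_5=1·8+3=11
a_6=1:  p_6=1·73+53=126,  q_6=1·11+8=19
a_7=1:  p_7=1·126+73=199,  q_7=1·19+11=30
→ (199, 30).  Check: 199²=39601, 44·30²=39600, difference 1.
(199+30√44)^2 = 79201 + 11940√44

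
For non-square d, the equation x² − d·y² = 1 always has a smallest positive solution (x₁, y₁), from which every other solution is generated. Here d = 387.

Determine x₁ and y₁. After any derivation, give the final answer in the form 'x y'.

[19; 1,2,19,2,1,38] for √387; ℓ=6 ⇒ convergent index 5
k=0  a_k=19  p_k/q_k = 19/1
k=1  a_k=1  p_k/q_k = 20/1
k=2  a_k=2  p_k/q_k = 59/3
k=3  a_k=19  p_k/q_k = 1141/58
k=4  a_k=2  p_k/q_k = 2341/119
k=5  a_k=1  p_k/q_k = 3482/177
fundamental: x₁=3482, y₁=177  (since 12124324 − 387·31329 = 1)

3482 177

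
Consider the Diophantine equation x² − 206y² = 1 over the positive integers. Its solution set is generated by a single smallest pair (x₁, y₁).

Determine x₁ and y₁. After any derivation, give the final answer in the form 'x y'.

[14; 2,1,5,14,5,1,2,28] for √206; ℓ=8 ⇒ convergent index 7
a_0=14:  p_0=14·1+0=14,  q_0=14·0+1=1
a_1=2:  p_1=2·14+1=29,  q_1=2·1+0=2
…
a_3=5:  p_3=5·43+29=244,  q_3=5·3+2=17
a_4=14:  p_4=14·244+43=3459,  q_4=14·17+3=241
…
a_6=1:  p_6=1·17539+3459=20998,  q_6=1·1222+241=1463
a_7=2:  p_7=2·20998+17539=59535,  q_7=2·1463+1222=4148
(x₁, y₁) = (59535, 4148);  59535² − 206·4148² = 1 ✓

59535 4148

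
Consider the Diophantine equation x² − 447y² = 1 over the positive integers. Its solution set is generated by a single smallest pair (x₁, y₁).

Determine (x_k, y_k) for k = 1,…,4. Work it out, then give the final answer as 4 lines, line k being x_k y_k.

[21; 7,42] for √447; ℓ=2 ⇒ convergent index 1
a_0=21:  p_0=21·1+0=21,  q_0=21·0+1=1
a_1=7:  p_1=7·21+1=148,  q_1=7·1+0=7
fundamental: x₁=148, y₁=7  (since 21904 − 447·49 = 1)
(148+7√447)^2 = 43807 + 2072√447
(148+7√447)^3 = 12966724 + 613305√447
(148+7√447)^4 = 3838106497 + 181536208√447

148 7
43807 2072
12966724 613305
3838106497 181536208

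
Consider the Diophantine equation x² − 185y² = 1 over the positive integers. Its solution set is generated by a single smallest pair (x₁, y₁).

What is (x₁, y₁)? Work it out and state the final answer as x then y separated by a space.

[13; 1,1,1,1,26] for √185; ℓ=5 ⇒ convergent index 9
k=0  a_k=13  p_k/q_k = 13/1
…
k=2  a_k=1  p_k/q_k = 27/2
…
k=4  a_k=1  p_k/q_k = 68/5
k=5  a_k=26  p_k/q_k = 1809/133
…
k=8  a_k=1  p_k/q_k = 5563/409
k=9  a_k=1  p_k/q_k = 9249/680
fundamental: x₁=9249, y₁=680  (since 85544001 − 185·462400 = 1)

9249 680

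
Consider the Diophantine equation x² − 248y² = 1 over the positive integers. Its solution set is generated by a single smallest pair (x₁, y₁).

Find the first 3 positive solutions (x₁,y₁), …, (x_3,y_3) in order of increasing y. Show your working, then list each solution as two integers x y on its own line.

d=248: √d = [15; 1,2,1,30] (ℓ=4, even), read p_3/q_3
i=0: a=15 ⇒ p=15, q=1
i=1: a=1 ⇒ p=16, q=1
i=2: a=2 ⇒ p=47, q=3
i=3: a=1 ⇒ p=63, q=4
→ (63, 4).  Check: 63²=3969, 248·4²=3968, difference 1.
(x_2, y_2) = (63·63 + 248·4·4, 63·4 + 4·63) = (7937, 504)
(x_3, y_3) = (63·7937 + 248·4·504, 63·504 + 4·7937) = (999999, 63500)

63 4
7937 504
999999 63500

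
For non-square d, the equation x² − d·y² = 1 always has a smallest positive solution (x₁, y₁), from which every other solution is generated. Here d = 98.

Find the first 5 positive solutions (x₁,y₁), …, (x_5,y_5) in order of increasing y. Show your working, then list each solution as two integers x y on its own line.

99 10
19601 1980
3880899 392030
768398401 77619960
152139002499 15368360050

[9; 1,8,1,18] for √98; ℓ=4 ⇒ convergent index 3
i=0: a=9 ⇒ p=9, q=1
…
i=2: a=8 ⇒ p=89, q=9
i=3: a=1 ⇒ p=99, q=10
fundamental: x₁=99, y₁=10  (since 9801 − 98·100 = 1)
k=2:  x_2 = 99·99+98·10·10 = 19601,  y_2 = 99·10+10·99 = 1980
k=3:  x_3 = 99·19601+98·10·1980 = 3880899,  y_3 = 99·1980+10·19601 = 392030
k=4:  x_4 = 99·3880899+98·10·392030 = 768398401,  y_4 = 99·392030+10·3880899 = 77619960
k=5:  x_5 = 99·768398401+98·10·77619960 = 152139002499,  y_5 = 99·77619960+10·768398401 = 15368360050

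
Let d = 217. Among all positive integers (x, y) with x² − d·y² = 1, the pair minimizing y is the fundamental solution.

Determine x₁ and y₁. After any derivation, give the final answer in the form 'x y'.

√217 = [14; 1,2,1,2,1,…,2,1,28, …], period ℓ=16 (even) → k=15
a_0=14:  p_0=14·1+0=14,  q_0=14·0+1=1
a_1=1:  p_1=1·14+1=15,  q_1=1·1+0=1
…
a_3=1:  p_3=1·44+15=59,  q_3=1·3+1=4
a_4=2:  p_4=2·59+44=162,  q_4=2·4+3=11
a_5=1:  p_5=1·162+59=221,  q_5=1·11+4=15
…
a_8=4:  p_8=4·3668+383=15055,  q_8=4·249+26=1022
…
a_11=1:  p_11=1·154218+139163=293381,  q_11=1·10469+9447=19916
…
a_14=2:  p_14=2·1034361+740980=2809702,  q_14=2·70217+50301=190735
a_15=1:  p_15=1·2809702+1034361=3844063,  q_15=1·190735+70217=260952
fundamental: x₁=3844063, y₁=260952  (since 14776820347969 − 217·68095946304 = 1)

3844063 260952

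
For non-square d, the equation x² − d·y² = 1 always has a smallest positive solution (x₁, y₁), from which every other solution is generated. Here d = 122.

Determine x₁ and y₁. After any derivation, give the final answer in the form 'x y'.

243 22

[11; 22] for √122; ℓ=1 ⇒ convergent index 1
k=0  a_k=11  p_k/q_k = 11/1
k=1  a_k=22  p_k/q_k = 243/22
→ (243, 22).  Check: 243²=59049, 122·22²=59048, difference 1.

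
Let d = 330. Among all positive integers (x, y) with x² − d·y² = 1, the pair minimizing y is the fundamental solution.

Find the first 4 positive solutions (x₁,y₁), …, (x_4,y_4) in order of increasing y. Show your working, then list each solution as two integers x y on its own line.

√330 = [18; 6,36, …], period ℓ=2 (even) → k=1
step 0: (18, 1)  from 18·(1,0) + (0,1)
step 1: (109, 6)  from 6·(18,1) + (1,0)
(x₁, y₁) = (109, 6);  109² − 330·6² = 1 ✓
n=2: (109,6)∘(109,6) = (109·109+330·6·6, 109·6+6·109) = (23761,1308)
n=3: (23761,1308)∘(109,6) = (109·23761+330·6·1308, 109·1308+6·23761) = (5179789,285138)
n=4: (5179789,285138)∘(109,6) = (109·5179789+330·6·285138, 109·285138+6·5179789) = (1129170241,62158776)

109 6
23761 1308
5179789 285138
1129170241 62158776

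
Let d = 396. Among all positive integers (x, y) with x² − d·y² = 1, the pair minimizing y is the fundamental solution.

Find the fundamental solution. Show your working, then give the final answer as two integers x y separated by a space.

199 10

√396 = [19; 1,8,1,38, …], period ℓ=4 (even) → k=3
i=0: a=19 ⇒ p=19, q=1
i=1: a=1 ⇒ p=20, q=1
i=2: a=8 ⇒ p=179, q=9
i=3: a=1 ⇒ p=199, q=10
→ (199, 10).  Check: 199²=39601, 396·10²=39600, difference 1.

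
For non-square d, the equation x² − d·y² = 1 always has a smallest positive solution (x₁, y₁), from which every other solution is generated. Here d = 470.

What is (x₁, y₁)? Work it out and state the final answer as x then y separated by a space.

√470 → a₀=21, period (1,2,8,2,1,42); ℓ=6 even so k=5
k=0  a_k=21  p_k/q_k = 21/1
…
k=2  a_k=2  p_k/q_k = 65/3
k=3  a_k=8  p_k/q_k = 542/25
k=4  a_k=2  p_k/q_k = 1149/53
k=5  a_k=1  p_k/q_k = 1691/78
(x₁, y₁) = (1691, 78);  1691² − 470·78² = 1 ✓

1691 78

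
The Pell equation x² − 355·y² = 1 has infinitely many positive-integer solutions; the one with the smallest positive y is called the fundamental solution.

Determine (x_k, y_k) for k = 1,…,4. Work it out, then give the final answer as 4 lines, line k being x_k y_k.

[18; 1,5,3,3,1,6,1,3,3,5,1,36] for √355; ℓ=12 ⇒ convergent index 11
k=0  a_k=18  p_k/q_k = 18/1
k=1  a_k=1  p_k/q_k = 19/1
k=2  a_k=5  p_k/q_k = 113/6
k=3  a_k=3  p_k/q_k = 358/19
k=4  a_k=3  p_k/q_k = 1187/63
k=5  a_k=1  p_k/q_k = 1545/82
…
k=7  a_k=1  p_k/q_k = 12002/637
k=8  a_k=3  p_k/q_k = 46463/2466
k=9  a_k=3  p_k/q_k = 151391/8035
k=10  a_k=5  p_k/q_k = 803418/42641
k=11  a_k=1  p_k/q_k = 954809/50676
fundamental: x₁=954809, y₁=50676  (since 911660226481 − 355·2568056976 = 1)
(x_2, y_2) = (954809·954809 + 355·50676·50676, 954809·50676 + 50676·954809) = (1823320452961, 96771801768)
(x_3, y_3) = (954809·1823320452961 + 355·50676·96771801768, 954809·96771801768 + 50676·1823320452961) = (3481845556741524089, 184797174548553948)
(x_4, y_4) = (954809·3481845556741524089 + 355·50676·184797174548553948, 954809·184797174548553948 + 50676·3481845556741524089) = (6648994948371812427335041, 352892010866963721270096)

954809 50676
1823320452961 96771801768
3481845556741524089 184797174548553948
6648994948371812427335041 352892010866963721270096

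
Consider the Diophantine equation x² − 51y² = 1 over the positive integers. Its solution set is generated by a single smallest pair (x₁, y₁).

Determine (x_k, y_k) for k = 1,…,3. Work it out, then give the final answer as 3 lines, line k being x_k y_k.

√51 → a₀=7, period (7,14); ℓ=2 even so k=1
i=0: a=7 ⇒ p=7, q=1
i=1: a=7 ⇒ p=50, q=7
→ (50, 7).  Check: 50²=2500, 51·7²=2499, difference 1.
n=2: (50,7)∘(50,7) = (50·50+51·7·7, 50·7+7·50) = (4999,700)
n=3: (4999,700)∘(50,7) = (50·4999+51·7·700, 50·700+7·4999) = (499850,69993)

50 7
4999 700
499850 69993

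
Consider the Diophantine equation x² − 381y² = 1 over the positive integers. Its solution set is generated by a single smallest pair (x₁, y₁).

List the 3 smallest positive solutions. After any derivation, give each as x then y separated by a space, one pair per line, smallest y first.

[19; 1,1,12,1,1,38] for √381; ℓ=6 ⇒ convergent index 5
i=0: a=19 ⇒ p=19, q=1
…
i=2: a=1 ⇒ p=39, q=2
…
i=4: a=1 ⇒ p=527, q=27
i=5: a=1 ⇒ p=1015, q=52
(x₁, y₁) = (1015, 52);  1015² − 381·52² = 1 ✓
(1015+52√381)^2 = 2060449 + 105560√381
(1015+52√381)^3 = 4182710455 + 214286748√381

1015 52
2060449 105560
4182710455 214286748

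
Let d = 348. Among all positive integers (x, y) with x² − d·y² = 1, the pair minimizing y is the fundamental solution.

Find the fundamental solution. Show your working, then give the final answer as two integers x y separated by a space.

[18; 1,1,1,8,1,1,1,36] for √348; ℓ=8 ⇒ convergent index 7
step 0: (18, 1)  from 18·(1,0) + (0,1)
…
step 2: (37, 2)  from 1·(19,1) + (18,1)
step 3: (56, 3)  from 1·(37,2) + (19,1)
…
step 6: (1026, 55)  from 1·(541,29) + (485,26)
step 7: (1567, 84)  from 1·(1026,55) + (541,29)
(x₁, y₁) = (1567, 84);  1567² − 348·84² = 1 ✓

1567 84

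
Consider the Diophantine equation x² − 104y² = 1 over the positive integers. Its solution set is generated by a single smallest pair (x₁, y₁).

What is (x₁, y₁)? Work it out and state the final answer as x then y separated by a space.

51 5

[10; 5,20] for √104; ℓ=2 ⇒ convergent index 1
k=0  a_k=10  p_k/q_k = 10/1
k=1  a_k=5  p_k/q_k = 51/5
(x₁, y₁) = (51, 5);  51² − 104·5² = 1 ✓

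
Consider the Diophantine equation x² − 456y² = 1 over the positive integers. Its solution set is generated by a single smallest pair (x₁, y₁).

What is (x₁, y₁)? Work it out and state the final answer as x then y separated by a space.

√456 → a₀=21, period (2,1,4,1,2,42); ℓ=6 even so k=5
step 0: (21, 1)  from 21·(1,0) + (0,1)
…
step 4: (363, 17)  from 1·(299,14) + (64,3)
step 5: (1025, 48)  from 2·(363,17) + (299,14)
→ (1025, 48).  Check: 1025²=1050625, 456·48²=1050624, difference 1.

1025 48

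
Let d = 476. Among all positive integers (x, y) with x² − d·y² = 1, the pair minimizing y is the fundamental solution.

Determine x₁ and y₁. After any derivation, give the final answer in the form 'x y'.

28799 1320

√476 = [21; 1,4,2,10,2,4,1,42, …], period ℓ=8 (even) → k=7
i=0: a=21 ⇒ p=21, q=1
…
i=5: a=2 ⇒ p=5258, q=241
i=6: a=4 ⇒ p=23541, q=1079
i=7: a=1 ⇒ p=28799, q=1320
fundamental: x₁=28799, y₁=1320  (since 829382401 − 476·1742400 = 1)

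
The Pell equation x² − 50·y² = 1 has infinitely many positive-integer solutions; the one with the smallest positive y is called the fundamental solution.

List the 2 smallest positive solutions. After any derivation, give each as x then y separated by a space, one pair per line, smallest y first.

99 14
19601 2772

√50 → a₀=7, period (14); ℓ=1 odd so k=1
k=0  a_k=7  p_k/q_k = 7/1
k=1  a_k=14  p_k/q_k = 99/14
fundamental: x₁=99, y₁=14  (since 9801 − 50·196 = 1)
n=2: (99,14)∘(99,14) = (99·99+50·14·14, 99·14+14·99) = (19601,2772)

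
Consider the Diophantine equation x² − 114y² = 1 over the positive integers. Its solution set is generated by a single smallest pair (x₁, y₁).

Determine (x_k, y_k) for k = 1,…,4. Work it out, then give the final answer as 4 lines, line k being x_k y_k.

√114 = [10; 1,2,10,2,1,20, …], period ℓ=6 (even) → k=5
k=0  a_k=10  p_k/q_k = 10/1
k=1  a_k=1  p_k/q_k = 11/1
…
k=3  a_k=10  p_k/q_k = 331/31
k=4  a_k=2  p_k/q_k = 694/65
k=5  a_k=1  p_k/q_k = 1025/96
(x₁, y₁) = (1025, 96);  1025² − 114·96² = 1 ✓
n=2: (1025,96)∘(1025,96) = (1025·1025+114·96·96, 1025·96+96·1025) = (2101249,196800)
n=3: (2101249,196800)∘(1025,96) = (1025·2101249+114·96·196800, 1025·196800+96·2101249) = (4307559425,403439904)
n=4: (4307559425,403439904)∘(1025,96) = (1025·4307559425+114·96·403439904, 1025·403439904+96·4307559425) = (8830494720001,827051606400)

1025 96
2101249 196800
4307559425 403439904
8830494720001 827051606400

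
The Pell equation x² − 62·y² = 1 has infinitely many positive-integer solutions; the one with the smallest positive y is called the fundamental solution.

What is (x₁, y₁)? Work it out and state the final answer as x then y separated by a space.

d=62: √d = [7; 1,6,1,14] (ℓ=4, even), read p_3/q_3
i=0: a=7 ⇒ p=7, q=1
…
i=2: a=6 ⇒ p=55, q=7
i=3: a=1 ⇒ p=63, q=8
→ (63, 8).  Check: 63²=3969, 62·8²=3968, difference 1.

63 8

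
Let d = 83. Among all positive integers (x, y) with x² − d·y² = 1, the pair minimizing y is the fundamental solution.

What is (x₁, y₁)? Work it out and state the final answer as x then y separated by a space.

82 9

√83 = [9; 9,18, …], period ℓ=2 (even) → k=1
step 0: (9, 1)  from 9·(1,0) + (0,1)
step 1: (82, 9)  from 9·(9,1) + (1,0)
(x₁, y₁) = (82, 9);  82² − 83·9² = 1 ✓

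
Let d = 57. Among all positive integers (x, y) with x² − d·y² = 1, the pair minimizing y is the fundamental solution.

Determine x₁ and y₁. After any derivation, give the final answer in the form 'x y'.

d=57: √d = [7; 1,1,4,1,1,14] (ℓ=6, even), read p_5/q_5
k=0  a_k=7  p_k/q_k = 7/1
k=1  a_k=1  p_k/q_k = 8/1
k=2  a_k=1  p_k/q_k = 15/2
k=3  a_k=4  p_k/q_k = 68/9
k=4  a_k=1  p_k/q_k = 83/11
k=5  a_k=1  p_k/q_k = 151/20
→ (151, 20).  Check: 151²=22801, 57·20²=22800, difference 1.

151 20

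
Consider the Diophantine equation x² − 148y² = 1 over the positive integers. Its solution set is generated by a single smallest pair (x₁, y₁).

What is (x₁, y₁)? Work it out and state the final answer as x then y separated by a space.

√148 → a₀=12, period (6,24); ℓ=2 even so k=1
i=0: a=12 ⇒ p=12, q=1
i=1: a=6 ⇒ p=73, q=6
→ (73, 6).  Check: 73²=5329, 148·6²=5328, difference 1.

73 6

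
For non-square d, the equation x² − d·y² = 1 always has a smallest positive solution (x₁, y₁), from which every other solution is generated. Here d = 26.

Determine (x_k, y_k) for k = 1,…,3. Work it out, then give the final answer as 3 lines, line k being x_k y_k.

√26 = [5; 10, …], period ℓ=1 (odd) → k=1
a_0=5:  p_0=5·1+0=5,  q_0=5·0+1=1
a_1=10:  p_1=10·5+1=51,  q_1=10·1+0=10
(x₁, y₁) = (51, 10);  51² − 26·10² = 1 ✓
k=2:  x_2 = 51·51+26·10·10 = 5201,  y_2 = 51·10+10·51 = 1020
k=3:  x_3 = 51·5201+26·10·1020 = 530451,  y_3 = 51·1020+10·5201 = 104030

51 10
5201 1020
530451 104030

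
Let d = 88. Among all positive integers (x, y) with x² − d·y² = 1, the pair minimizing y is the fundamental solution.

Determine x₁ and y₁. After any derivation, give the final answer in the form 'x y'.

[9; 2,1,1,1,2,18] for √88; ℓ=6 ⇒ convergent index 5
k=0  a_k=9  p_k/q_k = 9/1
k=1  a_k=2  p_k/q_k = 19/2
…
k=3  a_k=1  p_k/q_k = 47/5
k=4  a_k=1  p_k/q_k = 75/8
k=5  a_k=2  p_k/q_k = 197/21
→ (197, 21).  Check: 197²=38809, 88·21²=38808, difference 1.

197 21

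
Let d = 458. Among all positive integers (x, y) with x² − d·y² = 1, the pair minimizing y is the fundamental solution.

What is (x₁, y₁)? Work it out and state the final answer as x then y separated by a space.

[21; 2,2,42] for √458; ℓ=3 ⇒ convergent index 5
i=0: a=21 ⇒ p=21, q=1
i=1: a=2 ⇒ p=43, q=2
i=2: a=2 ⇒ p=107, q=5
i=3: a=42 ⇒ p=4537, q=212
i=4: a=2 ⇒ p=9181, q=429
i=5: a=2 ⇒ p=22899, q=1070
→ (22899, 1070).  Check: 22899²=524364201, 458·1070²=524364200, difference 1.

22899 1070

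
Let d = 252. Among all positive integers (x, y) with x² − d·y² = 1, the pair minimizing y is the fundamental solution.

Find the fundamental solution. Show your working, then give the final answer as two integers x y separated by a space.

√252 → a₀=15, period (1,6,1,30); ℓ=4 even so k=3
i=0: a=15 ⇒ p=15, q=1
…
i=2: a=6 ⇒ p=111, q=7
i=3: a=1 ⇒ p=127, q=8
→ (127, 8).  Check: 127²=16129, 252·8²=16128, difference 1.

127 8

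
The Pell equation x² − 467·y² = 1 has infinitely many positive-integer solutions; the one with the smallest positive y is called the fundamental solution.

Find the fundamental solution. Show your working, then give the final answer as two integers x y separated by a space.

√467 = [21; 1,1,1,1,3,…,1,1,42, …], period ℓ=14 (even) → k=13
i=0: a=21 ⇒ p=21, q=1
…
i=2: a=1 ⇒ p=43, q=2
i=3: a=1 ⇒ p=65, q=3
i=4: a=1 ⇒ p=108, q=5
i=5: a=3 ⇒ p=389, q=18
i=6: a=3 ⇒ p=1275, q=59
i=7: a=21 ⇒ p=27164, q=1257
i=8: a=3 ⇒ p=82767, q=3830
i=9: a=3 ⇒ p=275465, q=12747
i=10: a=1 ⇒ p=358232, q=16577
…
i=12: a=1 ⇒ p=991929, q=45901
i=13: a=1 ⇒ p=1625626, q=75225
fundamental: x₁=1625626, y₁=75225  (since 2642659891876 − 467·5658800625 = 1)

1625626 75225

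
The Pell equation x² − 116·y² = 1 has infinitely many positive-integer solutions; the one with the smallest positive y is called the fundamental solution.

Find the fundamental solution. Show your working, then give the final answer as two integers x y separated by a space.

9801 910

√116 → a₀=10, period (1,3,2,1,4,1,2,3,1,20); ℓ=10 even so k=9
k=0  a_k=10  p_k/q_k = 10/1
k=1  a_k=1  p_k/q_k = 11/1
…
k=3  a_k=2  p_k/q_k = 97/9
k=4  a_k=1  p_k/q_k = 140/13
…
k=6  a_k=1  p_k/q_k = 797/74
k=7  a_k=2  p_k/q_k = 2251/209
k=8  a_k=3  p_k/q_k = 7550/701
k=9  a_k=1  p_k/q_k = 9801/910
(x₁, y₁) = (9801, 910);  9801² − 116·910² = 1 ✓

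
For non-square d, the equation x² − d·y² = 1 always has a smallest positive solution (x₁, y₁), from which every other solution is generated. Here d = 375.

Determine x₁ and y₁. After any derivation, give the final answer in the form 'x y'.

15124 781

√375 = [19; 2,1,2,1,5,1,2,1,2,38, …], period ℓ=10 (even) → k=9
k=0  a_k=19  p_k/q_k = 19/1
k=1  a_k=2  p_k/q_k = 39/2
k=2  a_k=1  p_k/q_k = 58/3
k=3  a_k=2  p_k/q_k = 155/8
k=4  a_k=1  p_k/q_k = 213/11
…
k=6  a_k=1  p_k/q_k = 1433/74
…
k=8  a_k=1  p_k/q_k = 5519/285
k=9  a_k=2  p_k/q_k = 15124/781
(x₁, y₁) = (15124, 781);  15124² − 375·781² = 1 ✓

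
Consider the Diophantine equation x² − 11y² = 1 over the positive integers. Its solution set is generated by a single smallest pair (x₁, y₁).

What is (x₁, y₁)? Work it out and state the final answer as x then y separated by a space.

√11 → a₀=3, period (3,6); ℓ=2 even so k=1
k=0  a_k=3  p_k/q_k = 3/1
k=1  a_k=3  p_k/q_k = 10/3
→ (10, 3).  Check: 10²=100, 11·3²=99, difference 1.

10 3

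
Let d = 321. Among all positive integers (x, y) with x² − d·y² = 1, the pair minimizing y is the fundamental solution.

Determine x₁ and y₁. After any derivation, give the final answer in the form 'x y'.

√321 → a₀=17, period (1,10,1,34); ℓ=4 even so k=3
k=0  a_k=17  p_k/q_k = 17/1
…
k=2  a_k=10  p_k/q_k = 197/11
k=3  a_k=1  p_k/q_k = 215/12
→ (215, 12).  Check: 215²=46225, 321·12²=46224, difference 1.

215 12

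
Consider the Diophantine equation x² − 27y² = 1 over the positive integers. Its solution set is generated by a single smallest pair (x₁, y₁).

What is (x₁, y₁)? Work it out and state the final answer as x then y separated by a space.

26 5

[5; 5,10] for √27; ℓ=2 ⇒ convergent index 1
k=0  a_k=5  p_k/q_k = 5/1
k=1  a_k=5  p_k/q_k = 26/5
fundamental: x₁=26, y₁=5  (since 676 − 27·25 = 1)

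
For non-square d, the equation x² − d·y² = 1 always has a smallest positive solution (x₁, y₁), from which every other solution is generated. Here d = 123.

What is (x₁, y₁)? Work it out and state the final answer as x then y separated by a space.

122 11

d=123: √d = [11; 11,22] (ℓ=2, even), read p_1/q_1
k=0  a_k=11  p_k/q_k = 11/1
k=1  a_k=11  p_k/q_k = 122/11
fundamental: x₁=122, y₁=11  (since 14884 − 123·121 = 1)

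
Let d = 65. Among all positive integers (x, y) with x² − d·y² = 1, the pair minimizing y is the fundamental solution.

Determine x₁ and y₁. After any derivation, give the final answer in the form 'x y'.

129 16

[8; 16] for √65; ℓ=1 ⇒ convergent index 1
k=0  a_k=8  p_k/q_k = 8/1
k=1  a_k=16  p_k/q_k = 129/16
(x₁, y₁) = (129, 16);  129² − 65·16² = 1 ✓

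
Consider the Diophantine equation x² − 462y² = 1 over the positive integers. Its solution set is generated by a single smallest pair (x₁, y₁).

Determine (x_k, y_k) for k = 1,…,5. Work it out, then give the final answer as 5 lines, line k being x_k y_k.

[21; 2,42] for √462; ℓ=2 ⇒ convergent index 1
i=0: a=21 ⇒ p=21, q=1
i=1: a=2 ⇒ p=43, q=2
fundamental: x₁=43, y₁=2  (since 1849 − 462·4 = 1)
(x_2, y_2) = (43·43 + 462·2·2, 43·2 + 2·43) = (3697, 172)
(x_3, y_3) = (43·3697 + 462·2·172, 43·172 + 2·3697) = (317899, 14790)
(x_4, y_4) = (43·317899 + 462·2·14790, 43·14790 + 2·317899) = (27335617, 1271768)
(x_5, y_5) = (43·27335617 + 462·2·1271768, 43·1271768 + 2·27335617) = (2350545163, 109357258)

43 2
3697 172
317899 14790
27335617 1271768
2350545163 109357258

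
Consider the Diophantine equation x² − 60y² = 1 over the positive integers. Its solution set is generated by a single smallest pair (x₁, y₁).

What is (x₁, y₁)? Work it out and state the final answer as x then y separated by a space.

d=60: √d = [7; 1,2,1,14] (ℓ=4, even), read p_3/q_3
k=0  a_k=7  p_k/q_k = 7/1
k=1  a_k=1  p_k/q_k = 8/1
k=2  a_k=2  p_k/q_k = 23/3
k=3  a_k=1  p_k/q_k = 31/4
(x₁, y₁) = (31, 4);  31² − 60·4² = 1 ✓

31 4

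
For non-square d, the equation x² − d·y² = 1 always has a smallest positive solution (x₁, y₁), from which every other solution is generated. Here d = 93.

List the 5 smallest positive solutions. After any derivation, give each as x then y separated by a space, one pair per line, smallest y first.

12151 1260
295293601 30620520
7176225079351 744139875780
174396621583094401 18084087230585040
4238186690536135053751 439479487133537766300

d=93: √d = [9; 1,1,1,4,6,4,1,1,1,18] (ℓ=10, even), read p_9/q_9
step 0: (9, 1)  from 9·(1,0) + (0,1)
step 1: (10, 1)  from 1·(9,1) + (1,0)
…
step 3: (29, 3)  from 1·(19,2) + (10,1)
…
step 8: (7821, 811)  from 1·(4330,449) + (3491,362)
step 9: (12151, 1260)  from 1·(7821,811) + (4330,449)
fundamental: x₁=12151, y₁=1260  (since 147646801 − 93·1587600 = 1)
k=2:  x_2 = 12151·12151+93·1260·1260 = 295293601,  y_2 = 12151·1260+1260·12151 = 30620520
k=3:  x_3 = 12151·295293601+93·1260·30620520 = 7176225079351,  y_3 = 12151·30620520+1260·295293601 = 744139875780
k=4:  x_4 = 12151·7176225079351+93·1260·744139875780 = 174396621583094401,  y_4 = 12151·744139875780+1260·7176225079351 = 18084087230585040
k=5:  x_5 = 12151·174396621583094401+93·1260·18084087230585040 = 4238186690536135053751,  y_5 = 12151·18084087230585040+1260·174396621583094401 = 439479487133537766300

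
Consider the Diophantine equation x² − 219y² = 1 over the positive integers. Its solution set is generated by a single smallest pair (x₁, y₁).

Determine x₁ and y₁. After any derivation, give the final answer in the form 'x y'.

74 5

√219 → a₀=14, period (1,3,1,28); ℓ=4 even so k=3
step 0: (14, 1)  from 14·(1,0) + (0,1)
step 1: (15, 1)  from 1·(14,1) + (1,0)
step 2: (59, 4)  from 3·(15,1) + (14,1)
step 3: (74, 5)  from 1·(59,4) + (15,1)
(x₁, y₁) = (74, 5);  74² − 219·5² = 1 ✓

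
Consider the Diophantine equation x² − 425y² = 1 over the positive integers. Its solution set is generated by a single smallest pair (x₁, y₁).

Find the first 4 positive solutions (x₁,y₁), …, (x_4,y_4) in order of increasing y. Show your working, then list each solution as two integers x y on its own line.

143649 6968
41270070401 2001892464
11856808685922849 575139701115304
3406437421806992601601 165236485849022716128

[20; 1,1,1,1,1,1,40] for √425; ℓ=7 ⇒ convergent index 13
i=0: a=20 ⇒ p=20, q=1
i=1: a=1 ⇒ p=21, q=1
…
i=10: a=1 ⇒ p=33191, q=1610
i=11: a=1 ⇒ p=55229, q=2679
i=12: a=1 ⇒ p=88420, q=4289
i=13: a=1 ⇒ p=143649, q=6968
fundamental: x₁=143649, y₁=6968  (since 20635035201 − 425·48553024 = 1)
(x_2, y_2) = (143649·143649 + 425·6968·6968, 143649·6968 + 6968·143649) = (41270070401, 2001892464)
(x_3, y_3) = (143649·41270070401 + 425·6968·2001892464, 143649·2001892464 + 6968·41270070401) = (11856808685922849, 575139701115304)
(x_4, y_4) = (143649·11856808685922849 + 425·6968·575139701115304, 143649·575139701115304 + 6968·11856808685922849) = (3406437421806992601601, 165236485849022716128)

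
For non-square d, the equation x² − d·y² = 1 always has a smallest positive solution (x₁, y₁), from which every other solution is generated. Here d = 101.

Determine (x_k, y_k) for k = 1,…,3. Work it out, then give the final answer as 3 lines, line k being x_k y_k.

201 20
80801 8040
32481801 3232060

√101 → a₀=10, period (20); ℓ=1 odd so k=1
k=0  a_k=10  p_k/q_k = 10/1
k=1  a_k=20  p_k/q_k = 201/20
(x₁, y₁) = (201, 20);  201² − 101·20² = 1 ✓
(x_2, y_2) = (201·201 + 101·20·20, 201·20 + 20·201) = (80801, 8040)
(x_3, y_3) = (201·80801 + 101·20·8040, 201·8040 + 20·80801) = (32481801, 3232060)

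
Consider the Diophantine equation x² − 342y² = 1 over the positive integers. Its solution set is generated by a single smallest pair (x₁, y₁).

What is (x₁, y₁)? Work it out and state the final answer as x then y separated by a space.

37 2

d=342: √d = [18; 2,36] (ℓ=2, even), read p_1/q_1
i=0: a=18 ⇒ p=18, q=1
i=1: a=2 ⇒ p=37, q=2
(x₁, y₁) = (37, 2);  37² − 342·2² = 1 ✓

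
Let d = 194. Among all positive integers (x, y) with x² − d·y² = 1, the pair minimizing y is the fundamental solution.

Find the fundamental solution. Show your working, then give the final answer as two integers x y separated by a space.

195 14

√194 = [13; 1,12,1,26, …], period ℓ=4 (even) → k=3
step 0: (13, 1)  from 13·(1,0) + (0,1)
…
step 2: (181, 13)  from 12·(14,1) + (13,1)
step 3: (195, 14)  from 1·(181,13) + (14,1)
(x₁, y₁) = (195, 14);  195² − 194·14² = 1 ✓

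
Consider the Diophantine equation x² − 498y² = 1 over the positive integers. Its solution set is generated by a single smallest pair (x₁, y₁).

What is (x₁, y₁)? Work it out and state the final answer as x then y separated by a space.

179777 8056

√498 = [22; 3,6,22,6,3,44, …], period ℓ=6 (even) → k=5
i=0: a=22 ⇒ p=22, q=1
i=1: a=3 ⇒ p=67, q=3
…
i=4: a=6 ⇒ p=56794, q=2545
i=5: a=3 ⇒ p=179777, q=8056
→ (179777, 8056).  Check: 179777²=32319769729, 498·8056²=32319769728, difference 1.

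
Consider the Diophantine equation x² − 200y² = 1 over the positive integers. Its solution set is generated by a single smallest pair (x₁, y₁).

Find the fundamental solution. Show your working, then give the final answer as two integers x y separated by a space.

√200 → a₀=14, period (7,28); ℓ=2 even so k=1
a_0=14:  p_0=14·1+0=14,  q_0=14·0+1=1
a_1=7:  p_1=7·14+1=99,  q_1=7·1+0=7
(x₁, y₁) = (99, 7);  99² − 200·7² = 1 ✓

99 7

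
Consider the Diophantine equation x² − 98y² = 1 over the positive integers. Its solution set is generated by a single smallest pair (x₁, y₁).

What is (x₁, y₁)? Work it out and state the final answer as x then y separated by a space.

[9; 1,8,1,18] for √98; ℓ=4 ⇒ convergent index 3
k=0  a_k=9  p_k/q_k = 9/1
…
k=2  a_k=8  p_k/q_k = 89/9
k=3  a_k=1  p_k/q_k = 99/10
→ (99, 10).  Check: 99²=9801, 98·10²=9800, difference 1.

99 10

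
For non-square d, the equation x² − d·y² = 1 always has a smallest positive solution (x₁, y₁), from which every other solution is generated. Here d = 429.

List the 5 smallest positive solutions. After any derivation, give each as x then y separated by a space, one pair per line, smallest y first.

1524095 73584
4645731138049 224298012960
14161071197688057215 683702960124468816
43165635614076113391052801 2084056526021580302230080
131577058822456507006275549422975 6352600262053037158494583086384

[20; 1,2,2,9,1,12,1,9,2,2,1,40] for √429; ℓ=12 ⇒ convergent index 11
k=0  a_k=20  p_k/q_k = 20/1
k=1  a_k=1  p_k/q_k = 21/1
k=2  a_k=2  p_k/q_k = 62/3
k=3  a_k=2  p_k/q_k = 145/7
k=4  a_k=9  p_k/q_k = 1367/66
k=5  a_k=1  p_k/q_k = 1512/73
k=6  a_k=12  p_k/q_k = 19511/942
k=7  a_k=1  p_k/q_k = 21023/1015
k=8  a_k=9  p_k/q_k = 208718/10077
k=9  a_k=2  p_k/q_k = 438459/21169
k=10  a_k=2  p_k/q_k = 1085636/52415
k=11  a_k=1  p_k/q_k = 1524095/73584
→ (1524095, 73584).  Check: 1524095²=2322865569025, 429·73584²=2322865569024, difference 1.
k=2:  x_2 = 1524095·1524095+429·73584·73584 = 4645731138049,  y_2 = 1524095·73584+73584·1524095 = 224298012960
k=3:  x_3 = 1524095·4645731138049+429·73584·224298012960 = 14161071197688057215,  y_3 = 1524095·224298012960+73584·4645731138049 = 683702960124468816
k=4:  x_4 = 1524095·14161071197688057215+429·73584·683702960124468816 = 43165635614076113391052801,  y_4 = 1524095·683702960124468816+73584·14161071197688057215 = 2084056526021580302230080
k=5:  x_5 = 1524095·43165635614076113391052801+429·73584·2084056526021580302230080 = 131577058822456507006275549422975,  y_5 = 1524095·2084056526021580302230080+73584·43165635614076113391052801 = 6352600262053037158494583086384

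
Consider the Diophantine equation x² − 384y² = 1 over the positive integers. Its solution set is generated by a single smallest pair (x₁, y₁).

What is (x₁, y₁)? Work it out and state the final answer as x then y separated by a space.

4801 245

√384 → a₀=19, period (1,1,2,9,2,1,1,38); ℓ=8 even so k=7
a_0=19:  p_0=19·1+0=19,  q_0=19·0+1=1
a_1=1:  p_1=1·19+1=20,  q_1=1·1+0=1
a_2=1:  p_2=1·20+19=39,  q_2=1·1+1=2
…
a_4=9:  p_4=9·98+39=921,  q_4=9·5+2=47
a_5=2:  p_5=2·921+98=1940,  q_5=2·47+5=99
a_6=1:  p_6=1·1940+921=2861,  q_6=1·99+47=146
a_7=1:  p_7=1·2861+1940=4801,  q_7=1·146+99=245
(x₁, y₁) = (4801, 245);  4801² − 384·245² = 1 ✓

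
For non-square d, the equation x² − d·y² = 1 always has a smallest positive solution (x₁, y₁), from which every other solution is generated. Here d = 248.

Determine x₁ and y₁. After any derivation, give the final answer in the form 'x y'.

[15; 1,2,1,30] for √248; ℓ=4 ⇒ convergent index 3
i=0: a=15 ⇒ p=15, q=1
i=1: a=1 ⇒ p=16, q=1
i=2: a=2 ⇒ p=47, q=3
i=3: a=1 ⇒ p=63, q=4
(x₁, y₁) = (63, 4);  63² − 248·4² = 1 ✓

63 4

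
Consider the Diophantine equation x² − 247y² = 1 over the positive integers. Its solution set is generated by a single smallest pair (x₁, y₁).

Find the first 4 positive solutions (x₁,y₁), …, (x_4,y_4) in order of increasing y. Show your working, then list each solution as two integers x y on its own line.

85292 5427
14549450527 925759368
2481903468612476 157919736025485
423373021275241155457 26938580249245573872

d=247: √d = [15; 1,2,1,1,9,1,9,1,1,2,1,30] (ℓ=12, even), read p_11/q_11
step 0: (15, 1)  from 15·(1,0) + (0,1)
step 1: (16, 1)  from 1·(15,1) + (1,0)
step 2: (47, 3)  from 2·(16,1) + (15,1)
…
step 4: (110, 7)  from 1·(63,4) + (47,3)
…
step 10: (61089, 3887)  from 2·(24203,1540) + (12683,807)
step 11: (85292, 5427)  from 1·(61089,3887) + (24203,1540)
fundamental: x₁=85292, y₁=5427  (since 7274725264 − 247·29452329 = 1)
(x_2, y_2) = (85292·85292 + 247·5427·5427, 85292·5427 + 5427·85292) = (14549450527, 925759368)
(x_3, y_3) = (85292·14549450527 + 247·5427·925759368, 85292·925759368 + 5427·14549450527) = (2481903468612476, 157919736025485)
(x_4, y_4) = (85292·2481903468612476 + 247·5427·157919736025485, 85292·157919736025485 + 5427·2481903468612476) = (423373021275241155457, 26938580249245573872)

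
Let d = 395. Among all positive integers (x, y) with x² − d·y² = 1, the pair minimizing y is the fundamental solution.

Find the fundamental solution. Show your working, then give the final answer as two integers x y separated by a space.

159 8

√395 → a₀=19, period (1,6,1,38); ℓ=4 even so k=3
a_0=19:  p_0=19·1+0=19,  q_0=19·0+1=1
a_1=1:  p_1=1·19+1=20,  q_1=1·1+0=1
a_2=6:  p_2=6·20+19=139,  q_2=6·1+1=7
a_3=1:  p_3=1·139+20=159,  q_3=1·7+1=8
(x₁, y₁) = (159, 8);  159² − 395·8² = 1 ✓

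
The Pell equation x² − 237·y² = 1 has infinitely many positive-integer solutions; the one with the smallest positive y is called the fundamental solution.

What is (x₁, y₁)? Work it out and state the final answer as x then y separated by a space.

228151 14820

√237 = [15; 2,1,1,7,10,7,1,1,2,30, …], period ℓ=10 (even) → k=9
step 0: (15, 1)  from 15·(1,0) + (0,1)
step 1: (31, 2)  from 2·(15,1) + (1,0)
…
step 3: (77, 5)  from 1·(46,3) + (31,2)
step 4: (585, 38)  from 7·(77,5) + (46,3)
…
step 6: (42074, 2733)  from 7·(5927,385) + (585,38)
…
step 8: (90075, 5851)  from 1·(48001,3118) + (42074,2733)
step 9: (228151, 14820)  from 2·(90075,5851) + (48001,3118)
→ (228151, 14820).  Check: 228151²=52052878801, 237·14820²=52052878800, difference 1.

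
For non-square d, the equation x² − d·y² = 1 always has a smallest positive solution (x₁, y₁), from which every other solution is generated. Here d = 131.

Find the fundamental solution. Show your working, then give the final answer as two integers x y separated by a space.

10610 927

√131 → a₀=11, period (2,4,11,4,2,22); ℓ=6 even so k=5
i=0: a=11 ⇒ p=11, q=1
i=1: a=2 ⇒ p=23, q=2
i=2: a=4 ⇒ p=103, q=9
…
i=4: a=4 ⇒ p=4727, q=413
i=5: a=2 ⇒ p=10610, q=927
→ (10610, 927).  Check: 10610²=112572100, 131·927²=112572099, difference 1.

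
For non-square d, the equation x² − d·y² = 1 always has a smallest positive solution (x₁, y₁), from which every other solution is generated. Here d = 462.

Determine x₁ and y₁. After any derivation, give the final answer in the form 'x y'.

√462 → a₀=21, period (2,42); ℓ=2 even so k=1
k=0  a_k=21  p_k/q_k = 21/1
k=1  a_k=2  p_k/q_k = 43/2
(x₁, y₁) = (43, 2);  43² − 462·2² = 1 ✓

43 2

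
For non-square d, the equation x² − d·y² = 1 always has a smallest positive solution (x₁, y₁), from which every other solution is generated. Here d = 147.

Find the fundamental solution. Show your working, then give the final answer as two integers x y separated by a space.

√147 → a₀=12, period (8,24); ℓ=2 even so k=1
step 0: (12, 1)  from 12·(1,0) + (0,1)
step 1: (97, 8)  from 8·(12,1) + (1,0)
→ (97, 8).  Check: 97²=9409, 147·8²=9408, difference 1.

97 8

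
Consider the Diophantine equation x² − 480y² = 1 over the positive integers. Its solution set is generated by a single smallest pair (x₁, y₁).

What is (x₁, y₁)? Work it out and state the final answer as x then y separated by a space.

241 11

√480 → a₀=21, period (1,9,1,42); ℓ=4 even so k=3
step 0: (21, 1)  from 21·(1,0) + (0,1)
…
step 2: (219, 10)  from 9·(22,1) + (21,1)
step 3: (241, 11)  from 1·(219,10) + (22,1)
(x₁, y₁) = (241, 11);  241² − 480·11² = 1 ✓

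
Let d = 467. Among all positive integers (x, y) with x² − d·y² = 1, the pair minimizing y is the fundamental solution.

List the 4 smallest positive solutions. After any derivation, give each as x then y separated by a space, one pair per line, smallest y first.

d=467: √d = [21; 1,1,1,1,3,…,1,1,42] (ℓ=14, even), read p_13/q_13
i=0: a=21 ⇒ p=21, q=1
…
i=10: a=1 ⇒ p=358232, q=16577
…
i=12: a=1 ⇒ p=991929, q=45901
i=13: a=1 ⇒ p=1625626, q=75225
fundamental: x₁=1625626, y₁=75225  (since 2642659891876 − 467·5658800625 = 1)
(x_2, y_2) = (1625626·1625626 + 467·75225·75225, 1625626·75225 + 75225·1625626) = (5285319783751, 244575431700)
(x_3, y_3) = (1625626·5285319783751 + 467·75225·244575431700, 1625626·244575431700 + 75225·5285319783751) = (17183906517558380626, 795176361465413175)
(x_4, y_4) = (1625626·17183906517558380626 + 467·75225·795176361465413175, 1625626·795176361465413175 + 75225·17183906517558380626) = (55869210433019434807260001, 2585318735566902940613400)

1625626 75225
5285319783751 244575431700
17183906517558380626 795176361465413175
55869210433019434807260001 2585318735566902940613400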